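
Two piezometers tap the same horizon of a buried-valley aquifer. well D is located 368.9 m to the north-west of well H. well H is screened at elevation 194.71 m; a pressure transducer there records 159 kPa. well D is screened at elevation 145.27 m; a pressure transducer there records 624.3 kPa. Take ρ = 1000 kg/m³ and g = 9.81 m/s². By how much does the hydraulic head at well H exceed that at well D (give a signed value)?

Δh ≈ 2.01 m

Pressure head at well H: ψ = P/(ρg) = 159×1000 / (1000 × 9.81) = 16.21 m.
Total head at well H: h = z + ψ = 194.71 + 16.21 = 210.92 m.
Pressure head at well D: ψ = P/(ρg) = 624.3×1000 / (1000 × 9.81) = 63.64 m.
Total head at well D: h = z + ψ = 145.27 + 63.64 = 208.91 m.
Head difference: h(well H) − h(well D) = 210.92 − 208.91 = 2.01 m.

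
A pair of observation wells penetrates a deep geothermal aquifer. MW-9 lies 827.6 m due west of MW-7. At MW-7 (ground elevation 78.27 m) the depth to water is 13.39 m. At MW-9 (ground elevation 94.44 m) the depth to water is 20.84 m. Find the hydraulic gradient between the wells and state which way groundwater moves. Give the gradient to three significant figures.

i ≈ 0.0105; groundwater flows toward the east

Total head at MW-7: h = 78.27 − 13.39 = 64.88 m.
Total head at MW-9: h = 94.44 − 20.84 = 73.60 m.
Head difference: h(MW-7) − h(MW-9) = 64.88 − 73.60 = -8.72 m.
Hydraulic gradient: i = |Δh| / L = 8.72 / 827.6 = 0.0105.
Flow is from higher to lower head: from MW-9 toward MW-7, i.e. toward the east.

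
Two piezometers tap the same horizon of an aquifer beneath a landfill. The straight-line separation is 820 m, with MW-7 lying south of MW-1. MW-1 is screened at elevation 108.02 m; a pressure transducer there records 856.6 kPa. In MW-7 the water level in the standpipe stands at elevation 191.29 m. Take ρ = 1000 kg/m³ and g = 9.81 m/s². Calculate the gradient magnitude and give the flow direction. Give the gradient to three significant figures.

i ≈ 0.00494; groundwater flows toward the south

Pressure head at MW-1: ψ = P/(ρg) = 856.6×1000 / (1000 × 9.81) = 87.32 m.
Total head at MW-1: h = z + ψ = 108.02 + 87.32 = 195.34 m.
Total head at MW-7: h = 191.29 m (water level in the piezometer is the total head).
Head difference: h(MW-1) − h(MW-7) = 195.34 − 191.29 = 4.05 m.
Hydraulic gradient: i = |Δh| / L = 4.05 / 820 = 0.00494.
Flow is from higher to lower head: from MW-1 toward MW-7, i.e. toward the south.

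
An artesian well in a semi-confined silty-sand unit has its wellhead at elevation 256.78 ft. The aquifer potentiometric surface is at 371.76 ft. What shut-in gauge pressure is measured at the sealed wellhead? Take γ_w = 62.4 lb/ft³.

Head above the cap: Δh = 371.76 − 256.78 = 114.98 ft.
P = γΔh/144 = 62.4 × 114.98 / 144 = 49.8 psi.

P ≈ 49.8 psi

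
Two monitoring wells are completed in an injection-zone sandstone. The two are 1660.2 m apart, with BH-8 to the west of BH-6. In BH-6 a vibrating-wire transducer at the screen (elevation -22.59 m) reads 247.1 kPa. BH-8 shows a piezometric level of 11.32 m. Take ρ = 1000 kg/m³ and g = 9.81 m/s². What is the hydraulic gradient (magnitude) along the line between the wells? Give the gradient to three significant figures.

Pressure head at BH-6: ψ = P/(ρg) = 247.1×1000 / (1000 × 9.81) = 25.19 m.
Total head at BH-6: h = z + ψ = -22.59 + 25.19 = 2.60 m.
Total head at BH-8: h = 11.32 m (water level in the piezometer is the total head).
Head difference: h(BH-6) − h(BH-8) = 2.60 − 11.32 = -8.72 m.
Hydraulic gradient: i = |Δh| / L = 8.72 / 1660.2 = 0.00525.

i ≈ 0.00525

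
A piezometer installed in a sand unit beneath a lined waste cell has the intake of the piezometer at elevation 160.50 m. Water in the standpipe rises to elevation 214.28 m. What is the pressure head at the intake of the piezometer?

ψ ≈ 53.78 m

Total head h = 214.28 m (the water-surface elevation in the piezometer).
Pressure head ψ = h − z = 214.28 − 160.50 = 53.78 m.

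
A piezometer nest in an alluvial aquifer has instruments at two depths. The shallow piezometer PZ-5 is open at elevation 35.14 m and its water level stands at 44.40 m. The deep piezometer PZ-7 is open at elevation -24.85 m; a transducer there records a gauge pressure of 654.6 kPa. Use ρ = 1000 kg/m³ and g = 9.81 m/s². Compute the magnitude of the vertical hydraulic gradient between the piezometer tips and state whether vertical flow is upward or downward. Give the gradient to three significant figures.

|i_v| ≈ 0.0420; vertical flow is downward

Total head at PZ-5: h = 44.40 m (water level in the standpipe).
Pressure head at PZ-7: ψ = P/(ρg) = 654.6×1000 / (1000 × 9.81) = 66.73 m.
Total head at PZ-7: h = z + ψ = -24.85 + 66.73 = 41.88 m.
Δh = h(PZ-5) − h(PZ-7) = 44.40 − 41.88 = 2.52 m.
Vertical separation Δz = 35.14 − (-24.85) = 59.99 m.
|i_v| = |Δh| / Δz = 2.52 / 59.99 = 0.0420.
Head is higher in the shallow piezometer, so vertical flow is downward (recharge condition).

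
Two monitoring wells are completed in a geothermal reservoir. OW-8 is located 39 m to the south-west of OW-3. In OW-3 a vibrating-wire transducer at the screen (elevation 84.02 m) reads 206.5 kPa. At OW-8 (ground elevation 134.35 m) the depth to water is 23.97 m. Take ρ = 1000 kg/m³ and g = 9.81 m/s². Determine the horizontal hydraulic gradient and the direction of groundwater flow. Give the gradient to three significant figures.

i ≈ 0.136; groundwater flows toward the north-east

Pressure head at OW-3: ψ = P/(ρg) = 206.5×1000 / (1000 × 9.81) = 21.05 m.
Total head at OW-3: h = z + ψ = 84.02 + 21.05 = 105.07 m.
Total head at OW-8: h = 134.35 − 23.97 = 110.38 m.
Head difference: h(OW-3) − h(OW-8) = 105.07 − 110.38 = -5.31 m.
Hydraulic gradient: i = |Δh| / L = 5.31 / 39 = 0.136.
Flow is from higher to lower head: from OW-8 toward OW-3, i.e. toward the north-east.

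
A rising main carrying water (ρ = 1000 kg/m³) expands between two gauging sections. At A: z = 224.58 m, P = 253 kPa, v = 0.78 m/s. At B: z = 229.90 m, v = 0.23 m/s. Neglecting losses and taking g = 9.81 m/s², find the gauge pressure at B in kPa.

Pressure head at A: ψ₁ = P₁/(ρg) = 253×1000 / (1000 × 9.81) = 25.79 m.
Velocity heads: v₁²/2g = 0.78²/19.62 = 0.031 m; v₂²/2g = 0.23²/19.62 = 0.003 m.
Total head H = z₁ + ψ₁ + v₁²/2g = 224.58 + 25.79 + 0.031 = 250.40 m.
ψ₂ = H − z₂ − v₂²/2g = 250.40 − 229.90 − 0.003 = 20.50 m.
P₂ = ρgψ₂ = 1000 × 9.81 × 20.50 ≈ 201 kPa.

P₂ ≈ 201 kPa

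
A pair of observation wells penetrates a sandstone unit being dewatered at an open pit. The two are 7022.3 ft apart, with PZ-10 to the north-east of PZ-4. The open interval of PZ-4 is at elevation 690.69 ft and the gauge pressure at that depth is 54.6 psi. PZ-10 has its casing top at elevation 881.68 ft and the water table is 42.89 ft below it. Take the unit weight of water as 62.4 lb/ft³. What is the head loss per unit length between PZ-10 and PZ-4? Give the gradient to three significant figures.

i ≈ 0.00315 ft/ft

Pressure head at PZ-4: ψ = 144·P/γ = 144 × 54.6 / 62.4 = 126.00 ft.
Total head at PZ-4: h = z + ψ = 690.69 + 126.00 = 816.69 ft.
Total head at PZ-10: h = 881.68 − 42.89 = 838.79 ft.
Head difference: h(PZ-4) − h(PZ-10) = 816.69 − 838.79 = -22.10 ft.
Hydraulic gradient: i = |Δh| / L = 22.10 / 7022.3 = 0.00315.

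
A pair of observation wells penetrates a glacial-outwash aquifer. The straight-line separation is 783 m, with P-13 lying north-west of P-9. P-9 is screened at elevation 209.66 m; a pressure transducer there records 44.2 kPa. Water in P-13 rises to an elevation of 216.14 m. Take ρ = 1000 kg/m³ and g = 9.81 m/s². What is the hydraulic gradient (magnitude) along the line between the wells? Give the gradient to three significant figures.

Pressure head at P-9: ψ = P/(ρg) = 44.2×1000 / (1000 × 9.81) = 4.51 m.
Total head at P-9: h = z + ψ = 209.66 + 4.51 = 214.17 m.
Total head at P-13: h = 216.14 m (water level in the piezometer is the total head).
Head difference: h(P-9) − h(P-13) = 214.17 − 216.14 = -1.97 m.
Hydraulic gradient: i = |Δh| / L = 1.97 / 783 = 0.00252.

i ≈ 0.00252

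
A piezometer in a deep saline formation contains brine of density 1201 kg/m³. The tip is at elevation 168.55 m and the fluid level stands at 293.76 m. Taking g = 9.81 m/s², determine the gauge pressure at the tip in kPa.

Pressure head ψ = h − z = 293.76 − 168.55 = 125.21 m.
P = ρgψ = 1201 × 9.81 × 125.21 = 1475200 Pa ≈ 1480 kPa.

P ≈ 1480 kPa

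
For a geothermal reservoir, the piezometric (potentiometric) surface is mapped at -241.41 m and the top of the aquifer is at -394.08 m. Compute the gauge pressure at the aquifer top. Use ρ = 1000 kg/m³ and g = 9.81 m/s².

P ≈ 1500 kPa

Pressure head at the aquifer top: ψ = h − z = -241.41 − (-394.08) = 152.67 m.
P = ρgψ = 1000 × 9.81 × 152.67 = 1497693 Pa ≈ 1500 kPa.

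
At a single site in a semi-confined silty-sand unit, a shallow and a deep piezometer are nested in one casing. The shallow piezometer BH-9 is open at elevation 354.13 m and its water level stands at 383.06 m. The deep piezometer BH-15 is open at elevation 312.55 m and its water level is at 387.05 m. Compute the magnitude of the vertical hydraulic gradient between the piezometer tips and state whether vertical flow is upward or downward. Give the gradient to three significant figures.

Total head at BH-9: h = 383.06 m (water level in the standpipe).
Total head at BH-15: h = 387.05 m.
Δh = h(BH-9) − h(BH-15) = 383.06 − 387.05 = -3.99 m.
Vertical separation Δz = 354.13 − 312.55 = 41.58 m.
|i_v| = |Δh| / Δz = 3.99 / 41.58 = 0.0960.
Head is higher in the deep piezometer, so vertical flow is upward (discharge condition).

|i_v| ≈ 0.0960; vertical flow is upward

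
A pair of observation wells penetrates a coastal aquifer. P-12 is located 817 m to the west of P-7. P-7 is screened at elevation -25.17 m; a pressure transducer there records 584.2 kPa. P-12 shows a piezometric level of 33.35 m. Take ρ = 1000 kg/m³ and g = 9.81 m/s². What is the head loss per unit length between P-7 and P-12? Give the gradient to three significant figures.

i ≈ 0.00126 m/m

Pressure head at P-7: ψ = P/(ρg) = 584.2×1000 / (1000 × 9.81) = 59.55 m.
Total head at P-7: h = z + ψ = -25.17 + 59.55 = 34.38 m.
Total head at P-12: h = 33.35 m (water level in the piezometer is the total head).
Head difference: h(P-7) − h(P-12) = 34.38 − 33.35 = 1.03 m.
Hydraulic gradient: i = |Δh| / L = 1.03 / 817 = 0.00126.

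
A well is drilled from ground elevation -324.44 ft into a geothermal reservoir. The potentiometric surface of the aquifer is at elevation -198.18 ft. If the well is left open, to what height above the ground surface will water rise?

Water rises to the potentiometric surface, so the rise above ground = -198.18 − (-324.44) = 126.26 ft.

≈ 126.26 ft above ground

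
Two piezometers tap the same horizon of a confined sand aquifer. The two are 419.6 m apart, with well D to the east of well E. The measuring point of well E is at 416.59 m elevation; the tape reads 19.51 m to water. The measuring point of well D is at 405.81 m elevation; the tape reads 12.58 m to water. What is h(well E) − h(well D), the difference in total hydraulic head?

Total head at well E: h = 416.59 − 19.51 = 397.08 m.
Total head at well D: h = 405.81 − 12.58 = 393.23 m.
Head difference: h(well E) − h(well D) = 397.08 − 393.23 = 3.85 m.

Δh ≈ 3.85 m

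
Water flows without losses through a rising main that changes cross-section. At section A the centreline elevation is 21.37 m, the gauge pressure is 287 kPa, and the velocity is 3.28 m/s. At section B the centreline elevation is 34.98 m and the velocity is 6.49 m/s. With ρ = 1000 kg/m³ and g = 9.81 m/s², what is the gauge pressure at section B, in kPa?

P₂ ≈ 138 kPa

Pressure head at A: ψ₁ = P₁/(ρg) = 287×1000 / (1000 × 9.81) = 29.26 m.
Velocity heads: v₁²/2g = 3.28²/19.62 = 0.548 m; v₂²/2g = 6.49²/19.62 = 2.147 m.
Total head H = z₁ + ψ₁ + v₁²/2g = 21.37 + 29.26 + 0.548 = 51.18 m.
ψ₂ = H − z₂ − v₂²/2g = 51.18 − 34.98 − 2.147 = 14.05 m.
P₂ = ρgψ₂ = 1000 × 9.81 × 14.05 ≈ 138 kPa.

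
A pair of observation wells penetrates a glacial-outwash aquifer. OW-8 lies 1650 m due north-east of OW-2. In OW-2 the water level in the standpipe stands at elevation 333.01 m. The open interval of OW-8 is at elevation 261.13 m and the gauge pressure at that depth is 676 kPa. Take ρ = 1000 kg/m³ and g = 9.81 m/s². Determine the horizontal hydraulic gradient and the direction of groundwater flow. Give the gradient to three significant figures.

Total head at OW-2: h = 333.01 m (water level in the piezometer is the total head).
Pressure head at OW-8: ψ = P/(ρg) = 676×1000 / (1000 × 9.81) = 68.91 m.
Total head at OW-8: h = z + ψ = 261.13 + 68.91 = 330.04 m.
Head difference: h(OW-2) − h(OW-8) = 333.01 − 330.04 = 2.97 m.
Hydraulic gradient: i = |Δh| / L = 2.97 / 1650 = 0.00180.
Flow is from higher to lower head: from OW-2 toward OW-8, i.e. toward the north-east.

i ≈ 0.00180; groundwater flows toward the north-east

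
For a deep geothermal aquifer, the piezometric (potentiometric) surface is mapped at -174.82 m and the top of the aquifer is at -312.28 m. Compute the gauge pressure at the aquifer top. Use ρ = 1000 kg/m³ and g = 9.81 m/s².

P ≈ 1350 kPa

Pressure head at the aquifer top: ψ = h − z = -174.82 − (-312.28) = 137.46 m.
P = ρgψ = 1000 × 9.81 × 137.46 = 1348483 Pa ≈ 1350 kPa.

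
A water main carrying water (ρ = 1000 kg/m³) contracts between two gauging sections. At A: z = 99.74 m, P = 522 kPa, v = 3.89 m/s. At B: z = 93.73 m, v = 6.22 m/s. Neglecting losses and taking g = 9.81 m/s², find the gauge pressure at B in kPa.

Pressure head at A: ψ₁ = P₁/(ρg) = 522×1000 / (1000 × 9.81) = 53.21 m.
Velocity heads: v₁²/2g = 3.89²/19.62 = 0.771 m; v₂²/2g = 6.22²/19.62 = 1.972 m.
Total head H = z₁ + ψ₁ + v₁²/2g = 99.74 + 53.21 + 0.771 = 153.72 m.
ψ₂ = H − z₂ − v₂²/2g = 153.72 − 93.73 − 1.972 = 58.02 m.
P₂ = ρgψ₂ = 1000 × 9.81 × 58.02 ≈ 569 kPa.

P₂ ≈ 569 kPa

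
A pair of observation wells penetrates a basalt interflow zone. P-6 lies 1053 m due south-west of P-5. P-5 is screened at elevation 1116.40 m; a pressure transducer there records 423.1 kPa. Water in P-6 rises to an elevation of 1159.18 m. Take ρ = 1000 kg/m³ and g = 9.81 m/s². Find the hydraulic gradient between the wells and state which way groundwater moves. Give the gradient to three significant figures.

Pressure head at P-5: ψ = P/(ρg) = 423.1×1000 / (1000 × 9.81) = 43.13 m.
Total head at P-5: h = z + ψ = 1116.40 + 43.13 = 1159.53 m.
Total head at P-6: h = 1159.18 m (water level in the piezometer is the total head).
Head difference: h(P-5) − h(P-6) = 1159.53 − 1159.18 = 0.35 m.
Hydraulic gradient: i = |Δh| / L = 0.35 / 1053 = 0.000332.
Flow is from higher to lower head: from P-5 toward P-6, i.e. toward the south-west.

i ≈ 0.000332; groundwater flows toward the south-west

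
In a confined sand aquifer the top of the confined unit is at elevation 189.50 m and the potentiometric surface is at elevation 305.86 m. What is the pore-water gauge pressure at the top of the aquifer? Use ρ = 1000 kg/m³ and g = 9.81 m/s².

P ≈ 1140 kPa

Pressure head at the aquifer top: ψ = h − z = 305.86 − 189.50 = 116.36 m.
P = ρgψ = 1000 × 9.81 × 116.36 = 1141492 Pa ≈ 1140 kPa.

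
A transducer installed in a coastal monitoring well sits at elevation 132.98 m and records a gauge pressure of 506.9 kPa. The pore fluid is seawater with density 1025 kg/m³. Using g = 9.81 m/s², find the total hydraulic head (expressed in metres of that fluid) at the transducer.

ψ = P/(ρg) = 506.9×1000 / (1025 × 9.81) = 50.41 m.
h = z + ψ = 132.98 + 50.41 = 183.39 m.

h ≈ 183.39 m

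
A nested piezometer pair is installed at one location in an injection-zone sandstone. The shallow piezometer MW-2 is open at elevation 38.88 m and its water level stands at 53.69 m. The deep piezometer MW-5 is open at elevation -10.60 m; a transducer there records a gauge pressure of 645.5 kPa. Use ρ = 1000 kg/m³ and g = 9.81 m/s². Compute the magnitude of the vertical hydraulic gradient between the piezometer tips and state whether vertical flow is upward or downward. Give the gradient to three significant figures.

|i_v| ≈ 0.0305; vertical flow is upward

Total head at MW-2: h = 53.69 m (water level in the standpipe).
Pressure head at MW-5: ψ = P/(ρg) = 645.5×1000 / (1000 × 9.81) = 65.80 m.
Total head at MW-5: h = z + ψ = -10.60 + 65.80 = 55.20 m.
Δh = h(MW-2) − h(MW-5) = 53.69 − 55.20 = -1.51 m.
Vertical separation Δz = 38.88 − (-10.60) = 49.48 m.
|i_v| = |Δh| / Δz = 1.51 / 49.48 = 0.0305.
Head is higher in the deep piezometer, so vertical flow is upward (discharge condition).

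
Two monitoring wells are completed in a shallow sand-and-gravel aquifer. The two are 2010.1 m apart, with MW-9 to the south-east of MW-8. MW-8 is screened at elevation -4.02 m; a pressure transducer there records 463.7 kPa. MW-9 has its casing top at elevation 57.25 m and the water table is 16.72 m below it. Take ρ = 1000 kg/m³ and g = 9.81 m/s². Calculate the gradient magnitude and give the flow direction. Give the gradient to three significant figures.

Pressure head at MW-8: ψ = P/(ρg) = 463.7×1000 / (1000 × 9.81) = 47.27 m.
Total head at MW-8: h = z + ψ = -4.02 + 47.27 = 43.25 m.
Total head at MW-9: h = 57.25 − 16.72 = 40.53 m.
Head difference: h(MW-8) − h(MW-9) = 43.25 − 40.53 = 2.72 m.
Hydraulic gradient: i = |Δh| / L = 2.72 / 2010.1 = 0.00135.
Flow is from higher to lower head: from MW-8 toward MW-9, i.e. toward the south-east.

i ≈ 0.00135; groundwater flows toward the south-east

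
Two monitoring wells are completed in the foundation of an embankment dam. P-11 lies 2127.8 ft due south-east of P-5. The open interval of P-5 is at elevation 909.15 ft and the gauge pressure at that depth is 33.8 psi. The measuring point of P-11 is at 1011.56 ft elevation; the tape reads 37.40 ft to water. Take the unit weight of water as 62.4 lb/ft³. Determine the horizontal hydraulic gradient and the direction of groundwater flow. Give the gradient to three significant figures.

i ≈ 0.00610; groundwater flows toward the south-east

Pressure head at P-5: ψ = 144·P/γ = 144 × 33.8 / 62.4 = 78.00 ft.
Total head at P-5: h = z + ψ = 909.15 + 78.00 = 987.15 ft.
Total head at P-11: h = 1011.56 − 37.40 = 974.16 ft.
Head difference: h(P-5) − h(P-11) = 987.15 − 974.16 = 12.99 ft.
Hydraulic gradient: i = |Δh| / L = 12.99 / 2127.8 = 0.00610.
Flow is from higher to lower head: from P-5 toward P-11, i.e. toward the south-east.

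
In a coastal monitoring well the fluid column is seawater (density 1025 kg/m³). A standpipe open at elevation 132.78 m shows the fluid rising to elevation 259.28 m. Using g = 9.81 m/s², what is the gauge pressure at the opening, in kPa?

P ≈ 1270 kPa

Pressure head ψ = h − z = 259.28 − 132.78 = 126.50 m.
P = ρgψ = 1025 × 9.81 × 126.50 = 1271989 Pa ≈ 1270 kPa.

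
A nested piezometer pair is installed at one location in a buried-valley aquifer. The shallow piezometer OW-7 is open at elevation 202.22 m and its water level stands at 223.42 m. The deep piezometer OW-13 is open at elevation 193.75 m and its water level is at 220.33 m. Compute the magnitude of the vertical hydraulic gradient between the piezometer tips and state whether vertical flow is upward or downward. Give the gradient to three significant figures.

|i_v| ≈ 0.365; vertical flow is downward

Total head at OW-7: h = 223.42 m (water level in the standpipe).
Total head at OW-13: h = 220.33 m.
Δh = h(OW-7) − h(OW-13) = 223.42 − 220.33 = 3.09 m.
Vertical separation Δz = 202.22 − 193.75 = 8.47 m.
|i_v| = |Δh| / Δz = 3.09 / 8.47 = 0.365.
Head is higher in the shallow piezometer, so vertical flow is downward (recharge condition).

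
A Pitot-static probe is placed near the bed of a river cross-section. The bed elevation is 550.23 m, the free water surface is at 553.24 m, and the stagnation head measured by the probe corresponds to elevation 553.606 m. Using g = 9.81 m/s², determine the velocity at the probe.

Near the bed, under hydrostatic conditions, the piezometric head (z + ψ) equals the free-surface elevation, 553.24 m.
Velocity head = total − piezometric = 553.606 − 553.24 = 0.366 m.
v = √(2g·h_v) = √(2 × 9.81 × 0.366) = 2.68 m/s.

v ≈ 2.68 m/s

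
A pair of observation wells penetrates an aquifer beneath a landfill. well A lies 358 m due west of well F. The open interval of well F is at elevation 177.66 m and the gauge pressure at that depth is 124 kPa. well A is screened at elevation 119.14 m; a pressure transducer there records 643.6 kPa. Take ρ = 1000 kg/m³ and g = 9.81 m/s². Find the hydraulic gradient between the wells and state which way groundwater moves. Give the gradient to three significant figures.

Pressure head at well F: ψ = P/(ρg) = 124×1000 / (1000 × 9.81) = 12.64 m.
Total head at well F: h = z + ψ = 177.66 + 12.64 = 190.30 m.
Pressure head at well A: ψ = P/(ρg) = 643.6×1000 / (1000 × 9.81) = 65.61 m.
Total head at well A: h = z + ψ = 119.14 + 65.61 = 184.75 m.
Head difference: h(well F) − h(well A) = 190.30 − 184.75 = 5.55 m.
Hydraulic gradient: i = |Δh| / L = 5.55 / 358 = 0.0155.
Flow is from higher to lower head: from well F toward well A, i.e. toward the west.

i ≈ 0.0155; groundwater flows toward the west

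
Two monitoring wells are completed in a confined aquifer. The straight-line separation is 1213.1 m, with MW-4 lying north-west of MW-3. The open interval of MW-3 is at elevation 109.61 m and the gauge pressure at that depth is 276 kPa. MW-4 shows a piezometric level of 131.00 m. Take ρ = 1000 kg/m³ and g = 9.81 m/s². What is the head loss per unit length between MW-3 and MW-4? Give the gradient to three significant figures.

Pressure head at MW-3: ψ = P/(ρg) = 276×1000 / (1000 × 9.81) = 28.13 m.
Total head at MW-3: h = z + ψ = 109.61 + 28.13 = 137.74 m.
Total head at MW-4: h = 131.00 m (water level in the piezometer is the total head).
Head difference: h(MW-3) − h(MW-4) = 137.74 − 131.00 = 6.74 m.
Hydraulic gradient: i = |Δh| / L = 6.74 / 1213.1 = 0.00556.

i ≈ 0.00556 m/m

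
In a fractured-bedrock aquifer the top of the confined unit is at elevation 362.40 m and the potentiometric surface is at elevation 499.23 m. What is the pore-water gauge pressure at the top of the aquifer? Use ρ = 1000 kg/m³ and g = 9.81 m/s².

P ≈ 1340 kPa

Pressure head at the aquifer top: ψ = h − z = 499.23 − 362.40 = 136.83 m.
P = ρgψ = 1000 × 9.81 × 136.83 = 1342302 Pa ≈ 1340 kPa.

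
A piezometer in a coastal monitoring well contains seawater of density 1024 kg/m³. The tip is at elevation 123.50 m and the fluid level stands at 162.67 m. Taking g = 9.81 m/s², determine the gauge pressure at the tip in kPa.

Pressure head ψ = h − z = 162.67 − 123.50 = 39.17 m.
P = ρgψ = 1024 × 9.81 × 39.17 = 393480 Pa ≈ 393 kPa.

P ≈ 393 kPa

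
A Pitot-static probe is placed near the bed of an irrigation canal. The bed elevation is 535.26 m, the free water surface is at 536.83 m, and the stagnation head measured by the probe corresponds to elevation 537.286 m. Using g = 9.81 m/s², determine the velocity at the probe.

v ≈ 2.99 m/s

Near the bed, under hydrostatic conditions, the piezometric head (z + ψ) equals the free-surface elevation, 536.83 m.
Velocity head = total − piezometric = 537.286 − 536.83 = 0.456 m.
v = √(2g·h_v) = √(2 × 9.81 × 0.456) = 2.99 m/s.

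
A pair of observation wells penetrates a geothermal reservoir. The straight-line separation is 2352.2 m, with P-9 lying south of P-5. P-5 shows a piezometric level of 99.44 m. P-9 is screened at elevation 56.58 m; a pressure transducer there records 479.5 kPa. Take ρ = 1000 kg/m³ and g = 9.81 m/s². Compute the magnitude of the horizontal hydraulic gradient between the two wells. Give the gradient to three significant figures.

i ≈ 0.00256

Total head at P-5: h = 99.44 m (water level in the piezometer is the total head).
Pressure head at P-9: ψ = P/(ρg) = 479.5×1000 / (1000 × 9.81) = 48.88 m.
Total head at P-9: h = z + ψ = 56.58 + 48.88 = 105.46 m.
Head difference: h(P-5) − h(P-9) = 99.44 − 105.46 = -6.02 m.
Hydraulic gradient: i = |Δh| / L = 6.02 / 2352.2 = 0.00256.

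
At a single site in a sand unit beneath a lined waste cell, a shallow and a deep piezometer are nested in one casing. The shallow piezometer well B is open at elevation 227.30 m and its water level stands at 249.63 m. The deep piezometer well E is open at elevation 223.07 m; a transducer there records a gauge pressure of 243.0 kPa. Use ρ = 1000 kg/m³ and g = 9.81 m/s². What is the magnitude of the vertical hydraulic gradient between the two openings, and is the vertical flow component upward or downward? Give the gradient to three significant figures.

Total head at well B: h = 249.63 m (water level in the standpipe).
Pressure head at well E: ψ = P/(ρg) = 243.0×1000 / (1000 × 9.81) = 24.77 m.
Total head at well E: h = z + ψ = 223.07 + 24.77 = 247.84 m.
Δh = h(well B) − h(well E) = 249.63 − 247.84 = 1.79 m.
Vertical separation Δz = 227.30 − 223.07 = 4.23 m.
|i_v| = |Δh| / Δz = 1.79 / 4.23 = 0.423.
Head is higher in the shallow piezometer, so vertical flow is downward (recharge condition).

|i_v| ≈ 0.423; vertical flow is downward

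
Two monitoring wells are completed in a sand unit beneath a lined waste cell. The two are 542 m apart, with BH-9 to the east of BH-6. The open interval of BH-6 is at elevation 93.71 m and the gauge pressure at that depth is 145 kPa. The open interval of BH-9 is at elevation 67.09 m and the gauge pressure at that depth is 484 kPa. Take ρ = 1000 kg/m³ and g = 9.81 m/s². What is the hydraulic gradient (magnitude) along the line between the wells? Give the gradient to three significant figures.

i ≈ 0.0146

Pressure head at BH-6: ψ = P/(ρg) = 145×1000 / (1000 × 9.81) = 14.78 m.
Total head at BH-6: h = z + ψ = 93.71 + 14.78 = 108.49 m.
Pressure head at BH-9: ψ = P/(ρg) = 484×1000 / (1000 × 9.81) = 49.34 m.
Total head at BH-9: h = z + ψ = 67.09 + 49.34 = 116.43 m.
Head difference: h(BH-6) − h(BH-9) = 108.49 − 116.43 = -7.94 m.
Hydraulic gradient: i = |Δh| / L = 7.94 / 542 = 0.0146.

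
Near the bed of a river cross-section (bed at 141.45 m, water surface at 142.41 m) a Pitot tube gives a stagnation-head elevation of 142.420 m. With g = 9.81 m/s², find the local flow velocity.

v ≈ 0.443 m/s

Near the bed, under hydrostatic conditions, the piezometric head (z + ψ) equals the free-surface elevation, 142.41 m.
Velocity head = total − piezometric = 142.420 − 142.41 = 0.010 m.
v = √(2g·h_v) = √(2 × 9.81 × 0.010) = 0.443 m/s.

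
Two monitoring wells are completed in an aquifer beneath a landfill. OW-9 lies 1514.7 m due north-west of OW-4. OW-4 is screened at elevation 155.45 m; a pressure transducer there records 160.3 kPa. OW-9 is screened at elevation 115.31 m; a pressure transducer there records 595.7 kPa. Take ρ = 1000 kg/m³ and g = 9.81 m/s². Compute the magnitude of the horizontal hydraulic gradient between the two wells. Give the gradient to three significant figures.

i ≈ 0.00280

Pressure head at OW-4: ψ = P/(ρg) = 160.3×1000 / (1000 × 9.81) = 16.34 m.
Total head at OW-4: h = z + ψ = 155.45 + 16.34 = 171.79 m.
Pressure head at OW-9: ψ = P/(ρg) = 595.7×1000 / (1000 × 9.81) = 60.72 m.
Total head at OW-9: h = z + ψ = 115.31 + 60.72 = 176.03 m.
Head difference: h(OW-4) − h(OW-9) = 171.79 − 176.03 = -4.24 m.
Hydraulic gradient: i = |Δh| / L = 4.24 / 1514.7 = 0.00280.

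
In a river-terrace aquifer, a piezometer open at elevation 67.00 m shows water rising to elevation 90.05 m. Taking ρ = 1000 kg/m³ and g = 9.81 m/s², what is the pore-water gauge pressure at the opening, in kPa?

Pressure head ψ = h − z = 90.05 − 67.00 = 23.05 m.
P = ρgψ = 1000 × 9.81 × 23.05 = 226120 Pa ≈ 226 kPa.

P ≈ 226 kPa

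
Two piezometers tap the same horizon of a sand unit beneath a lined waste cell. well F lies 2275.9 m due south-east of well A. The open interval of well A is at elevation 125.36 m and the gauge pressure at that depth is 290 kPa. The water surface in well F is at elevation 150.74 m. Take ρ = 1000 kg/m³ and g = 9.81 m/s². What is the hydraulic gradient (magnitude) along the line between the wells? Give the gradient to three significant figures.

Pressure head at well A: ψ = P/(ρg) = 290×1000 / (1000 × 9.81) = 29.56 m.
Total head at well A: h = z + ψ = 125.36 + 29.56 = 154.92 m.
Total head at well F: h = 150.74 m (water level in the piezometer is the total head).
Head difference: h(well A) − h(well F) = 154.92 − 150.74 = 4.18 m.
Hydraulic gradient: i = |Δh| / L = 4.18 / 2275.9 = 0.00184.

i ≈ 0.00184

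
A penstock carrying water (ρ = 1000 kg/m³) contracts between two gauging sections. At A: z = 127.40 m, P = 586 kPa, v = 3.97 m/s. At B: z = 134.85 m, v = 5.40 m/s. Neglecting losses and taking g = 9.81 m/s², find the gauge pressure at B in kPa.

Pressure head at A: ψ₁ = P₁/(ρg) = 586×1000 / (1000 × 9.81) = 59.73 m.
Velocity heads: v₁²/2g = 3.97²/19.62 = 0.803 m; v₂²/2g = 5.40²/19.62 = 1.486 m.
Total head H = z₁ + ψ₁ + v₁²/2g = 127.40 + 59.73 + 0.803 = 187.93 m.
ψ₂ = H − z₂ − v₂²/2g = 187.93 − 134.85 − 1.486 = 51.59 m.
P₂ = ρgψ₂ = 1000 × 9.81 × 51.59 ≈ 506 kPa.

P₂ ≈ 506 kPa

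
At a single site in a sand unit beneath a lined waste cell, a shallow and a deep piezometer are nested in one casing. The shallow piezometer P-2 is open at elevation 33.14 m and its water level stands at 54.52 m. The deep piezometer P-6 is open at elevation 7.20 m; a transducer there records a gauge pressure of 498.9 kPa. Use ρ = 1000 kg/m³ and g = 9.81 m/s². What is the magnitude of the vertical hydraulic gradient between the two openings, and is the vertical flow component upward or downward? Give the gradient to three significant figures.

|i_v| ≈ 0.136; vertical flow is upward

Total head at P-2: h = 54.52 m (water level in the standpipe).
Pressure head at P-6: ψ = P/(ρg) = 498.9×1000 / (1000 × 9.81) = 50.86 m.
Total head at P-6: h = z + ψ = 7.20 + 50.86 = 58.06 m.
Δh = h(P-2) − h(P-6) = 54.52 − 58.06 = -3.54 m.
Vertical separation Δz = 33.14 − 7.20 = 25.94 m.
|i_v| = |Δh| / Δz = 3.54 / 25.94 = 0.136.
Head is higher in the deep piezometer, so vertical flow is upward (discharge condition).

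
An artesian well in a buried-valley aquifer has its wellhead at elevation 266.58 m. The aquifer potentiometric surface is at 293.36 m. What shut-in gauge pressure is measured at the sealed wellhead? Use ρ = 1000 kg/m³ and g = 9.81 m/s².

Head above the cap: Δh = 293.36 − 266.58 = 26.78 m.
P = ρgΔh = 1000 × 9.81 × 26.78 = 262712 Pa ≈ 263 kPa.

P ≈ 263 kPa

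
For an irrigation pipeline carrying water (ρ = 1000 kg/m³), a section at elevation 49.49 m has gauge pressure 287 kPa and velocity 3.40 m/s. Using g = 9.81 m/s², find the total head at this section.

h ≈ 79.34 m

Pressure head ψ = P/(ρg) = 287×1000 / (1000 × 9.81) = 29.26 m.
Velocity head = v²/(2g) = 3.40² / (2 × 9.81) = 0.589 m.
h = z + ψ + v²/(2g) = 49.49 + 29.26 + 0.589 = 79.34 m.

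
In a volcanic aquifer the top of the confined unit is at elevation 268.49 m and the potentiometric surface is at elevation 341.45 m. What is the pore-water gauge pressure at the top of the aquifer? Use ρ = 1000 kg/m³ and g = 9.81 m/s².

P ≈ 716 kPa

Pressure head at the aquifer top: ψ = h − z = 341.45 − 268.49 = 72.96 m.
P = ρgψ = 1000 × 9.81 × 72.96 = 715738 Pa ≈ 716 kPa.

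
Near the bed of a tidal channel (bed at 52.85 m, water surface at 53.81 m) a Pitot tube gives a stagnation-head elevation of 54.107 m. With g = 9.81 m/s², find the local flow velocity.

v ≈ 2.41 m/s

Near the bed, under hydrostatic conditions, the piezometric head (z + ψ) equals the free-surface elevation, 53.81 m.
Velocity head = total − piezometric = 54.107 − 53.81 = 0.297 m.
v = √(2g·h_v) = √(2 × 9.81 × 0.297) = 2.41 m/s.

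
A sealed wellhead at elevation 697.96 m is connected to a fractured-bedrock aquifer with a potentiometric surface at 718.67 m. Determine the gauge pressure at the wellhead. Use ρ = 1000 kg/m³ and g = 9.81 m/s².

Head above the cap: Δh = 718.67 − 697.96 = 20.71 m.
P = ρgΔh = 1000 × 9.81 × 20.71 = 203165 Pa ≈ 203 kPa.

P ≈ 203 kPa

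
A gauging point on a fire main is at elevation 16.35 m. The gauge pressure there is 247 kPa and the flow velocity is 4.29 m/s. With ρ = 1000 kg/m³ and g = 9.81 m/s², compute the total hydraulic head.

h ≈ 42.47 m

Pressure head ψ = P/(ρg) = 247×1000 / (1000 × 9.81) = 25.18 m.
Velocity head = v²/(2g) = 4.29² / (2 × 9.81) = 0.938 m.
h = z + ψ + v²/(2g) = 16.35 + 25.18 + 0.938 = 42.47 m.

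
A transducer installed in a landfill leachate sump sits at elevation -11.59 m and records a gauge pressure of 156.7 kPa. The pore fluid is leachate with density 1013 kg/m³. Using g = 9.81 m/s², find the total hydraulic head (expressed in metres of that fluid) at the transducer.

ψ = P/(ρg) = 156.7×1000 / (1013 × 9.81) = 15.77 m.
h = z + ψ = -11.59 + 15.77 = 4.18 m.

h ≈ 4.18 m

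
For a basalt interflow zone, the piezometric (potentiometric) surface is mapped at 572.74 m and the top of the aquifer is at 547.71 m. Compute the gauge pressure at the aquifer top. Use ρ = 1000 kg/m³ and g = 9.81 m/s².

Pressure head at the aquifer top: ψ = h − z = 572.74 − 547.71 = 25.03 m.
P = ρgψ = 1000 × 9.81 × 25.03 = 245544 Pa ≈ 246 kPa.

P ≈ 246 kPa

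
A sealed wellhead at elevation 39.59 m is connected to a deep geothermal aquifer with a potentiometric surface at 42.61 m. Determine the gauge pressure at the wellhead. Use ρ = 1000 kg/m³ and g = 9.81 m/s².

P ≈ 29.6 kPa

Head above the cap: Δh = 42.61 − 39.59 = 3.02 m.
P = ρgΔh = 1000 × 9.81 × 3.02 = 29626 Pa ≈ 29.6 kPa.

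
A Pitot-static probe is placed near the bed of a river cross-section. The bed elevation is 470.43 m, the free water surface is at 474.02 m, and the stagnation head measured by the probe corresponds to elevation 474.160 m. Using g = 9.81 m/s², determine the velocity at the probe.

v ≈ 1.66 m/s

Near the bed, under hydrostatic conditions, the piezometric head (z + ψ) equals the free-surface elevation, 474.02 m.
Velocity head = total − piezometric = 474.160 − 474.02 = 0.140 m.
v = √(2g·h_v) = √(2 × 9.81 × 0.140) = 1.66 m/s.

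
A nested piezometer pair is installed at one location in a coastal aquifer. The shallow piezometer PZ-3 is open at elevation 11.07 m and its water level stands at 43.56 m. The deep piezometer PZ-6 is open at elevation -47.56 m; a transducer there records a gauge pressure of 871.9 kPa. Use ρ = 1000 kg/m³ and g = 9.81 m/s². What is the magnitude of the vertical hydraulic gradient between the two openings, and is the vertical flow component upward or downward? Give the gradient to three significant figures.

|i_v| ≈ 0.0382; vertical flow is downward

Total head at PZ-3: h = 43.56 m (water level in the standpipe).
Pressure head at PZ-6: ψ = P/(ρg) = 871.9×1000 / (1000 × 9.81) = 88.88 m.
Total head at PZ-6: h = z + ψ = -47.56 + 88.88 = 41.32 m.
Δh = h(PZ-3) − h(PZ-6) = 43.56 − 41.32 = 2.24 m.
Vertical separation Δz = 11.07 − (-47.56) = 58.63 m.
|i_v| = |Δh| / Δz = 2.24 / 58.63 = 0.0382.
Head is higher in the shallow piezometer, so vertical flow is downward (recharge condition).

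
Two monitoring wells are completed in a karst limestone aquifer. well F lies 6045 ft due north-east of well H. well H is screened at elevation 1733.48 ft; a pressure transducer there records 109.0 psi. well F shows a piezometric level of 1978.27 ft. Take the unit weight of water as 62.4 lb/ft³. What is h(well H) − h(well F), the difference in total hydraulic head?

Δh ≈ 6.75 ft

Pressure head at well H: ψ = 144·P/γ = 144 × 109.0 / 62.4 = 251.54 ft.
Total head at well H: h = z + ψ = 1733.48 + 251.54 = 1985.02 ft.
Total head at well F: h = 1978.27 ft (water level in the piezometer is the total head).
Head difference: h(well H) − h(well F) = 1985.02 − 1978.27 = 6.75 ft.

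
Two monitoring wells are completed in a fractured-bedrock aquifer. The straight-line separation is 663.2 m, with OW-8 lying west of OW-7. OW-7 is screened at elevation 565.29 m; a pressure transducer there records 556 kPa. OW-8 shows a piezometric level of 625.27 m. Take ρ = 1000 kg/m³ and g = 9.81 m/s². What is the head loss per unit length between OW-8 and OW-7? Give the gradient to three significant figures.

Pressure head at OW-7: ψ = P/(ρg) = 556×1000 / (1000 × 9.81) = 56.68 m.
Total head at OW-7: h = z + ψ = 565.29 + 56.68 = 621.97 m.
Total head at OW-8: h = 625.27 m (water level in the piezometer is the total head).
Head difference: h(OW-7) − h(OW-8) = 621.97 − 625.27 = -3.30 m.
Hydraulic gradient: i = |Δh| / L = 3.30 / 663.2 = 0.00498.

i ≈ 0.00498 m/m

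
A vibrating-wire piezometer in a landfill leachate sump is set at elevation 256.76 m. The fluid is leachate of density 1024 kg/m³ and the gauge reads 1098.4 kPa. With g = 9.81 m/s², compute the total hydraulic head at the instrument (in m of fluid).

h ≈ 366.10 m

ψ = P/(ρg) = 1098.4×1000 / (1024 × 9.81) = 109.34 m.
h = z + ψ = 256.76 + 109.34 = 366.10 m.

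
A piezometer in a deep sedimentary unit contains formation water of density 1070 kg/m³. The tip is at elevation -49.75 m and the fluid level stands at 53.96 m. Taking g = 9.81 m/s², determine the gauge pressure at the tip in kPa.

P ≈ 1090 kPa

Pressure head ψ = h − z = 53.96 − (-49.75) = 103.71 m.
P = ρgψ = 1070 × 9.81 × 103.71 = 1088613 Pa ≈ 1090 kPa.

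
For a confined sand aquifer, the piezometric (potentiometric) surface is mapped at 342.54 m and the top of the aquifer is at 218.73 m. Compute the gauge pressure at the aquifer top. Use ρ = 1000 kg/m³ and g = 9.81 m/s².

P ≈ 1210 kPa

Pressure head at the aquifer top: ψ = h − z = 342.54 − 218.73 = 123.81 m.
P = ρgψ = 1000 × 9.81 × 123.81 = 1214576 Pa ≈ 1210 kPa.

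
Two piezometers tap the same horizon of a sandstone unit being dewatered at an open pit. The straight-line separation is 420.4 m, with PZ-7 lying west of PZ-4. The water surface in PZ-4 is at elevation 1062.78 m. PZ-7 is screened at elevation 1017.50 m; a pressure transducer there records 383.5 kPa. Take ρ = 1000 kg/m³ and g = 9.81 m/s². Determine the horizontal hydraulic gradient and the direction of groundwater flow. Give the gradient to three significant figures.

Total head at PZ-4: h = 1062.78 m (water level in the piezometer is the total head).
Pressure head at PZ-7: ψ = P/(ρg) = 383.5×1000 / (1000 × 9.81) = 39.09 m.
Total head at PZ-7: h = z + ψ = 1017.50 + 39.09 = 1056.59 m.
Head difference: h(PZ-4) − h(PZ-7) = 1062.78 − 1056.59 = 6.19 m.
Hydraulic gradient: i = |Δh| / L = 6.19 / 420.4 = 0.0147.
Flow is from higher to lower head: from PZ-4 toward PZ-7, i.e. toward the west.

i ≈ 0.0147; groundwater flows toward the west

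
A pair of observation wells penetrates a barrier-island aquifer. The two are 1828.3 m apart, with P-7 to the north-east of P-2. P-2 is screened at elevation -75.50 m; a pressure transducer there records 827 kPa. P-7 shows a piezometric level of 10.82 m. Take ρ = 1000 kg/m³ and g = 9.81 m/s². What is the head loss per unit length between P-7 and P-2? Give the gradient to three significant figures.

Pressure head at P-2: ψ = P/(ρg) = 827×1000 / (1000 × 9.81) = 84.30 m.
Total head at P-2: h = z + ψ = -75.50 + 84.30 = 8.80 m.
Total head at P-7: h = 10.82 m (water level in the piezometer is the total head).
Head difference: h(P-2) − h(P-7) = 8.80 − 10.82 = -2.02 m.
Hydraulic gradient: i = |Δh| / L = 2.02 / 1828.3 = 0.00110.

i ≈ 0.00110 m/m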